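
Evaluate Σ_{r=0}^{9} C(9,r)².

Σ C(9,r)² is the coefficient of x^9 in (1+x)^9(1+x)^9 = (1+x)^18, i.e. C(18,9) = 48620.

48620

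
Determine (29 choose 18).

34597290

C(29,18) = C(29,11) by symmetry.
C(29,11) = (29·28·27·26·25·24·23·22·21·20·19) / 11! = 1381013105472000 / 39916800 = 34597290.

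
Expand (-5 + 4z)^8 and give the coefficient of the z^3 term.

-11200000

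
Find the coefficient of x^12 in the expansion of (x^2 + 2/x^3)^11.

General term: C(11,j)·(x^2)^j·(2/x^3)^(11-j), with x-exponent 2j − 3(11−j) = 5j − 33.
Set 5j − 33 = 12: j = 9.
C(11,9) = 55; 1^9 = 1; 2^2 = 4.
Coefficient = 55 · 1 · 4 = 220.

220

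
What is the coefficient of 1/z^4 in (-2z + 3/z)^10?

General term: C(10,j)·(-2z)^j·(3/z)^(10-j), with z-exponent 1j − 1(10−j) = 2j − 10.
Set 2j − 10 = -4: j = 3.
C(10,3) = 120; (-2)^3 = -8; 3^7 = 2187.
Coefficient = 120 · (-8) · 2187 = -2099520.

-2099520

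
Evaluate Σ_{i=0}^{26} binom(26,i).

67108864

Setting x = 1 in (1+x)^26 gives Σ C(26,i) = 2^26 = 67108864.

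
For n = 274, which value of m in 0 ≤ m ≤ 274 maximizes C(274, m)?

137

C(274,m) is maximized at m = 274/2 = 137.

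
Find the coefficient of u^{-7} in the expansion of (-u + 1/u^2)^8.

General term: C(8,j)·(-u)^j·(1/u^2)^(8-j), with u-exponent 1j − 2(8−j) = 3j − 16.
Set 3j − 16 = -7: j = 3.
C(8,3) = 56; (-1)^3 = -1; 1^5 = 1.
Coefficient = 56 · (-1) · 1 = -56.

-56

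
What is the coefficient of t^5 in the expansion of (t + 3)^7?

189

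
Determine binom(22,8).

319770

C(22,8) = (22·21·20·19·18·17·16·15) / 8! = 12893126400 / 40320 = 319770.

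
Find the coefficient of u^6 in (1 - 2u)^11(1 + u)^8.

-588

Coefficient of u^6 = Σ_{j} C(11,j)·(-2)^j·C(8,6-j)·1^(6-j) for j from 0 to 6.
= 28 + (-1232) + 15400 + (-73920) + 147840 + (-118272) + 29568 = -588.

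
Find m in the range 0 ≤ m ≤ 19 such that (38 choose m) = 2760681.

6

C(38,m) increases on 0 ≤ m ≤ 19. C(38,5) = 501942 and C(38,6) = 2760681, so m = 6.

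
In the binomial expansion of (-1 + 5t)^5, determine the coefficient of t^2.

The general term is C(5,j)·(-1)^j·(5t)^(5-j); the t^2 term has j = 3.
C(5,3) = 10.
Coefficient = C(5,3) · (-1)^3 · 5^2 = 10 · (-1) · 25 = -250.

-250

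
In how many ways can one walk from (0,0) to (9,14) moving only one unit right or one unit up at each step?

817190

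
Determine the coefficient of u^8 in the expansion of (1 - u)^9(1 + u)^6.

Coefficient of u^8 = Σ_{j} C(9,j)·(-1)^j·C(6,8-j)·1^(8-j) for j from 2 to 8.
= 36 + (-504) + 1890 + (-2520) + 1260 + (-216) + 9 = -45.

-45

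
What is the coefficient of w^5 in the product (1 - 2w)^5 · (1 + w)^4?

-42

Coefficient of w^5 = Σ_{j} C(5,j)·(-2)^j·C(4,5-j)·1^(5-j) for j from 1 to 5.
= (-10) + 160 + (-480) + 320 + (-32) = -42.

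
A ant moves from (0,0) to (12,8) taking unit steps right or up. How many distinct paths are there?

125970

Each path is a sequence of 20 steps with 12 rights: C(20,12) = 125970.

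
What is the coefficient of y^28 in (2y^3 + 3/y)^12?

608256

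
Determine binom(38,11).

1203322288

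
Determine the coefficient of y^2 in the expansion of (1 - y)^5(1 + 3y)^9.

Coefficient of y^2 = Σ_{j} C(5,j)·(-1)^j·C(9,2-j)·3^(2-j) for j from 0 to 2.
= 324 + (-135) + 10 = 199.

199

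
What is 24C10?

1961256

C(24,10) = (24·23·22·21·20·19·18·17·16·15) / 10! = 7117005772800 / 3628800 = 1961256.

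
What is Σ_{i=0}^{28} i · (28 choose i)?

Differentiating (1+x)^28 and setting x=1: Σ i·C(28,i) = 28·2^27 = 3758096384.

3758096384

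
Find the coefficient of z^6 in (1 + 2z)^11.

The general term is C(11,j)·(1)^j·(2z)^(11-j); the z^6 term has j = 5.
C(11,5) = 462.
Coefficient = C(11,5) · 2^6 = 462 · 64 = 29568.

29568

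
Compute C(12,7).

792

C(12,7) = C(12,5) by symmetry.
C(12,5) = (12·11·10·9·8) / 5! = 95040 / 120 = 792.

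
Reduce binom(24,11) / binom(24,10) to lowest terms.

C(n,k+1)/C(n,k) = (n−k)/(k+1) = (24−10)/(10+1) = 14/11.

14/11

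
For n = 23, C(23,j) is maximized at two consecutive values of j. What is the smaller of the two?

11

For odd n = 23, C(23,j) peaks at j = (n−1)/2 and (n+1)/2; the smaller is 11.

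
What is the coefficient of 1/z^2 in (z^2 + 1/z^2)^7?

General term: C(7,j)·(z^2)^j·(1/z^2)^(7-j), with z-exponent 2j − 2(7−j) = 4j − 14.
Set 4j − 14 = -2: j = 3.
C(7,3) = 35; 1^3 = 1; 1^4 = 1.
Coefficient = 35 · 1 · 1 = 35.

35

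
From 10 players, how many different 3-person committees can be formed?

This is C(10,3) = 120.

120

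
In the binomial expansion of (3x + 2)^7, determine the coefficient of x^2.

The general term is C(7,j)·(3x)^j·(2)^(7-j); the x^2 term has j = 2.
C(7,2) = 21.
Coefficient = C(7,2) · 3^2 · 2^5 = 21 · 9 · 32 = 6048.

6048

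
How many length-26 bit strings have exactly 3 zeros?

2600

Choose the 3 positions: C(26,3) = 2600.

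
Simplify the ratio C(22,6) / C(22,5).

17/6

C(n,k+1)/C(n,k) = (n−k)/(k+1) = (22−5)/(5+1) = 17/6.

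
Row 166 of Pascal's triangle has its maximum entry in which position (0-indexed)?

83

C(166,k) is maximized at k = 166/2 = 83.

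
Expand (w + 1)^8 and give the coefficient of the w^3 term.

56

The general term is C(8,j)·(w)^j·(1)^(8-j); the w^3 term has j = 3.
C(8,3) = 56.
Coefficient = C(8,3) = 56.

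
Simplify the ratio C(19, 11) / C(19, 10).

C(n,k+1)/C(n,k) = (n−k)/(k+1) = (19−10)/(10+1) = 9/11.

9/11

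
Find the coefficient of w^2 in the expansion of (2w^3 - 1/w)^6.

60

General term: C(6,j)·(2w^3)^j·(-1/w)^(6-j), with w-exponent 3j − 1(6−j) = 4j − 6.
Set 4j − 6 = 2: j = 2.
C(6,2) = 15; 2^2 = 4; (-1)^4 = 1.
Coefficient = 15 · 4 · 1 = 60.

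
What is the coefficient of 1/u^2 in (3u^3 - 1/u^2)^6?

135

General term: C(6,j)·(3u^3)^j·(-1/u^2)^(6-j), with u-exponent 3j − 2(6−j) = 5j − 12.
Set 5j − 12 = -2: j = 2.
C(6,2) = 15; 3^2 = 9; (-1)^4 = 1.
Coefficient = 15 · 9 · 1 = 135.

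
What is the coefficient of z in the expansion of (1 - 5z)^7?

-35

The general term is C(7,j)·(1)^j·(-5z)^(7-j); the z^1 term has j = 6.
C(7,6) = 7.
Coefficient = C(7,6) · (-5)^1 = 7 · (-5) = -35.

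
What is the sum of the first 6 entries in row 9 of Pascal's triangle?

1 + 9 + 36 + 84 + 126 + 126 = 382.

382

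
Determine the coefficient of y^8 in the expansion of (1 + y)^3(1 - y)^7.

-3

Coefficient of y^8 = Σ_{j} C(3,j)·1^j·C(7,8-j)·(-1)^(8-j) for j from 1 to 3.
= (-3) + 21 + (-21) = -3.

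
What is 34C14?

1391975640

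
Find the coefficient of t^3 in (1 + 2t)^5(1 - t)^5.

Coefficient of t^3 = Σ_{j} C(5,j)·2^j·C(5,3-j)·(-1)^(3-j) for j from 0 to 3.
= (-10) + 100 + (-200) + 80 = -30.

-30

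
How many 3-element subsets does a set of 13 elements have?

C(13,3) = (13·12·11) / 3! = 1716 / 6 = 286.

286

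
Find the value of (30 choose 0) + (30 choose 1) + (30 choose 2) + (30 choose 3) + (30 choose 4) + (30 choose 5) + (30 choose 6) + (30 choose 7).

2804012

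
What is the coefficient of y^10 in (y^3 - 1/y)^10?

-252

General term: C(10,j)·(y^3)^j·(-1/y)^(10-j), with y-exponent 3j − 1(10−j) = 4j − 10.
Set 4j − 10 = 10: j = 5.
C(10,5) = 252; 1^5 = 1; (-1)^5 = -1.
Coefficient = 252 · 1 · (-1) = -252.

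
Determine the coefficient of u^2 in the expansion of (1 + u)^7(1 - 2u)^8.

Coefficient of u^2 = Σ_{j} C(7,j)·1^j·C(8,2-j)·(-2)^(2-j) for j from 0 to 2.
= 112 + (-112) + 21 = 21.

21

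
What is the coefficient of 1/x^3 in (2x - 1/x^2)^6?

-160

General term: C(6,j)·(2x)^j·(-1/x^2)^(6-j), with x-exponent 1j − 2(6−j) = 3j − 12.
Set 3j − 12 = -3: j = 3.
C(6,3) = 20; 2^3 = 8; (-1)^3 = -1.
Coefficient = 20 · 8 · (-1) = -160.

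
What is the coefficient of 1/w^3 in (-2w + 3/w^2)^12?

-24634368

General term: C(12,j)·(-2w)^j·(3/w^2)^(12-j), with w-exponent 1j − 2(12−j) = 3j − 24.
Set 3j − 24 = -3: j = 7.
C(12,7) = 792; (-2)^7 = -128; 3^5 = 243.
Coefficient = 792 · (-128) · 243 = -24634368.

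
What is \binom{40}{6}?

3838380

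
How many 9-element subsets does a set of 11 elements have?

55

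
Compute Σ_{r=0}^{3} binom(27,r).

1 + 27 + 351 + 2925 = 3304.

3304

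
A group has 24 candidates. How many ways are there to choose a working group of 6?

This is C(24,6) = 134596.

134596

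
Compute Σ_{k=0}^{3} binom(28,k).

1 + 28 + 378 + 3276 = 3683.

3683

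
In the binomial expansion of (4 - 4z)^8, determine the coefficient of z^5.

-3670016

The general term is C(8,j)·(4)^j·(-4z)^(8-j); the z^5 term has j = 3.
C(8,3) = 56.
Coefficient = C(8,3) · 4^3 · (-4)^5 = 56 · 64 · (-1024) = -3670016.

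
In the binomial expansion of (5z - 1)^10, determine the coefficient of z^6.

The general term is C(10,j)·(5z)^j·(-1)^(10-j); the z^6 term has j = 6.
C(10,6) = 210.
Coefficient = C(10,6) · 5^6 = 210 · 15625 = 3281250.

3281250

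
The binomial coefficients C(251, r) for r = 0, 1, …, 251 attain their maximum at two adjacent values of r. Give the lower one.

125

For odd n = 251, C(251,r) peaks at r = (n−1)/2 and (n+1)/2; the lower is 125.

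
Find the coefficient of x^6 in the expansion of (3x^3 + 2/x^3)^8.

General term: C(8,j)·(3x^3)^j·(2/x^3)^(8-j), with x-exponent 3j − 3(8−j) = 6j − 24.
Set 6j − 24 = 6: j = 5.
C(8,5) = 56; 3^5 = 243; 2^3 = 8.
Coefficient = 56 · 243 · 8 = 108864.

108864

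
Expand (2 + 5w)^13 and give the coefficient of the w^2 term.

3993600

The general term is C(13,j)·(2)^j·(5w)^(13-j); the w^2 term has j = 11.
C(13,11) = 78.
Coefficient = C(13,11) · 2^11 · 5^2 = 78 · 2048 · 25 = 3993600.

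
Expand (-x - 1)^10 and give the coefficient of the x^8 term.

45

The general term is C(10,j)·(-x)^j·(-1)^(10-j); the x^8 term has j = 8.
C(10,8) = 45.
Coefficient = C(10,8) = 45.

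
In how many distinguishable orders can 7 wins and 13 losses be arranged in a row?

77520

Choose positions for the wins: C(20,7) = 77520.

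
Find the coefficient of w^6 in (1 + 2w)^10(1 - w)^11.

Coefficient of w^6 = Σ_{j} C(10,j)·2^j·C(11,6-j)·(-1)^(6-j) for j from 0 to 6.
= 462 + (-9240) + 59400 + (-158400) + 184800 + (-88704) + 13440 = 1758.

1758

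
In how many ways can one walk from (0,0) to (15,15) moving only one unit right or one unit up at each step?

155117520

Each path is a sequence of 30 steps with 15 rights: C(30,15) = 155117520.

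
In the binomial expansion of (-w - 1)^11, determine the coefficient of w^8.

The general term is C(11,j)·(-w)^j·(-1)^(11-j); the w^8 term has j = 8.
C(11,8) = 165.
Coefficient = C(11,8) · (-1)^3 = 165 · (-1) = -165.

-165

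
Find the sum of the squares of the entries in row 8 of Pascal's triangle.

Σ C(8,j)² is the coefficient of x^8 in (1+x)^8(1+x)^8 = (1+x)^16, i.e. C(16,8) = 12870.

12870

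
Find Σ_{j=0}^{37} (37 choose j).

137438953472

Setting x = 1 in (1+x)^37 gives Σ C(37,j) = 2^37 = 137438953472.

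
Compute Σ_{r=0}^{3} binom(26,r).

1 + 26 + 325 + 2600 = 2952.

2952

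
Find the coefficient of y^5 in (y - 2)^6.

-12

The general term is C(6,j)·(y)^j·(-2)^(6-j); the y^5 term has j = 5.
C(6,5) = 6.
Coefficient = C(6,5) · (-2)^1 = 6 · (-2) = -12.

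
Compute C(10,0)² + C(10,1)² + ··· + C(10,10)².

Σ C(10,r)² is the coefficient of x^10 in (1+x)^10(1+x)^10 = (1+x)^20, i.e. C(20,10) = 184756.

184756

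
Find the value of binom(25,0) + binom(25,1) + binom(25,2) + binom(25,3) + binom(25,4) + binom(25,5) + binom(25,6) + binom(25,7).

726206

1 + 25 + 300 + 2300 + 12650 + 53130 + 177100 + 480700 = 726206.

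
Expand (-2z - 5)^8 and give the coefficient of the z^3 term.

1400000

The general term is C(8,j)·(-2z)^j·(-5)^(8-j); the z^3 term has j = 3.
C(8,3) = 56.
Coefficient = C(8,3) · (-2)^3 · (-5)^5 = 56 · (-8) · (-3125) = 1400000.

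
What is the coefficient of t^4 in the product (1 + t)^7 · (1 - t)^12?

-44

Coefficient of t^4 = Σ_{j} C(7,j)·1^j·C(12,4-j)·(-1)^(4-j) for j from 0 to 4.
= 495 + (-1540) + 1386 + (-420) + 35 = -44.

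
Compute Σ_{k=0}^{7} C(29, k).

2182396

1 + 29 + 406 + 3654 + 23751 + 118755 + 475020 + 1560780 = 2182396.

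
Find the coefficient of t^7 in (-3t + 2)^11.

-11547360

The general term is C(11,j)·(-3t)^j·(2)^(11-j); the t^7 term has j = 7.
C(11,7) = 330.
Coefficient = C(11,7) · (-3)^7 · 2^4 = 330 · (-2187) · 16 = -11547360.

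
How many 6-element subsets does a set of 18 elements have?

18564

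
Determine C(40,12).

5586853480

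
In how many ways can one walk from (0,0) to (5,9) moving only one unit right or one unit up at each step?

2002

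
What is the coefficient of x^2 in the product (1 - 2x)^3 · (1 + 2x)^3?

Coefficient of x^2 = Σ_{j} C(3,j)·(-2)^j·C(3,2-j)·2^(2-j) for j from 0 to 2.
= 12 + (-36) + 12 = -12.

-12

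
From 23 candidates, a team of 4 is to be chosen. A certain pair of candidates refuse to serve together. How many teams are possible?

All 4-subsets: C(23,4) = 8855. Those containing both fixed elements: C(21,2) = 210.
8855 − 210 = 8645.

8645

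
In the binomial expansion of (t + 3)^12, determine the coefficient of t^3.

The general term is C(12,j)·(t)^j·(3)^(12-j); the t^3 term has j = 3.
C(12,3) = 220.
Coefficient = C(12,3) · 3^9 = 220 · 19683 = 4330260.

4330260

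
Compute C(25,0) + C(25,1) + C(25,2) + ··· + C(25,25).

The entries of row 25 sum to 2^25 = 33554432.

33554432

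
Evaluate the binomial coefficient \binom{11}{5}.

462

C(11,5) = (11·10·9·8·7) / 5! = 55440 / 120 = 462.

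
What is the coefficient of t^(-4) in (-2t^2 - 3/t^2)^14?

1260971712

General term: C(14,j)·(-2t^2)^j·(-3/t^2)^(14-j), with t-exponent 2j − 2(14−j) = 4j − 28.
Set 4j − 28 = -4: j = 6.
C(14,6) = 3003; (-2)^6 = 64; (-3)^8 = 6561.
Coefficient = 3003 · 64 · 6561 = 1260971712.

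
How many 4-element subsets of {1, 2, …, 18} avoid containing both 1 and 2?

All 4-subsets: C(18,4) = 3060. Those containing both fixed elements: C(16,2) = 120.
3060 − 120 = 2940.

2940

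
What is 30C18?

C(30,18) = C(30,12) by symmetry.
C(30,12) = (30·29·28·27·26·25·24·23·22·21·20·19) / 12! = 41430393164160000 / 479001600 = 86493225.

86493225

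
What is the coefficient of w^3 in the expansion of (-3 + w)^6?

The general term is C(6,j)·(-3)^j·(w)^(6-j); the w^3 term has j = 3.
C(6,3) = 20.
Coefficient = C(6,3) · (-3)^3 = 20 · (-27) = -540.

-540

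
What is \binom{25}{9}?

C(25,9) = (25·24·23·22·21·20·19·18·17) / 9! = 741354768000 / 362880 = 2042975.

2042975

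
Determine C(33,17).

C(33,17) = C(33,16) by symmetry.
C(33,16) = (33·32·31·30·29·28·27·26·25·24·23·22·21·20·19·18) / 16! = 24412776311194951680000 / 20922789888000 = 1166803110.

1166803110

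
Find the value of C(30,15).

C(30,15) = (30·29·28·27·26·25·24·23·22·21·20·19·18·17·16) / 15! = 202843204931727360000 / 1307674368000 = 155117520.

155117520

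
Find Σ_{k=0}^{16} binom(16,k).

65536

Setting x = 1 in (1+x)^16 gives Σ C(16,k) = 2^16 = 65536.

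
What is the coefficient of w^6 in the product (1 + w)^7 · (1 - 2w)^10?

-161

Coefficient of w^6 = Σ_{j} C(7,j)·1^j·C(10,6-j)·(-2)^(6-j) for j from 0 to 6.
= 13440 + (-56448) + 70560 + (-33600) + 6300 + (-420) + 7 = -161.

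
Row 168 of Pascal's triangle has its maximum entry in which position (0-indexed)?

C(168,m) is maximized at m = 168/2 = 84.

84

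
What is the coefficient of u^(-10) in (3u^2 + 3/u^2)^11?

29229255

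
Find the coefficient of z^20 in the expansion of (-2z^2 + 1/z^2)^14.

General term: C(14,j)·(-2z^2)^j·(1/z^2)^(14-j), with z-exponent 2j − 2(14−j) = 4j − 28.
Set 4j − 28 = 20: j = 12.
C(14,12) = 91; (-2)^12 = 4096; 1^2 = 1.
Coefficient = 91 · 4096 · 1 = 372736.

372736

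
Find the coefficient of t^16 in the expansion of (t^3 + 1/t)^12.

792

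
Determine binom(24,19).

42504

C(24,19) = C(24,5) by symmetry.
C(24,5) = (24·23·22·21·20) / 5! = 5100480 / 120 = 42504.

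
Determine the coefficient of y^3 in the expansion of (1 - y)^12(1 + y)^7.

Coefficient of y^3 = Σ_{j} C(12,j)·(-1)^j·C(7,3-j)·1^(3-j) for j from 0 to 3.
= 35 + (-252) + 462 + (-220) = 25.

25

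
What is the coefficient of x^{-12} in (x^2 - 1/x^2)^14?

1001

General term: C(14,j)·(x^2)^j·(-1/x^2)^(14-j), with x-exponent 2j − 2(14−j) = 4j − 28.
Set 4j − 28 = -12: j = 4.
C(14,4) = 1001; 1^4 = 1; (-1)^10 = 1.
Coefficient = 1001 · 1 · 1 = 1001.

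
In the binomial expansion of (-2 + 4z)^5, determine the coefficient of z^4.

-2560

The general term is C(5,j)·(-2)^j·(4z)^(5-j); the z^4 term has j = 1.
C(5,1) = 5.
Coefficient = C(5,1) · (-2)^1 · 4^4 = 5 · (-2) · 256 = -2560.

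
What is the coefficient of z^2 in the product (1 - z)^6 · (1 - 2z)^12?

423

Coefficient of z^2 = Σ_{j} C(6,j)·(-1)^j·C(12,2-j)·(-2)^(2-j) for j from 0 to 2.
= 264 + 144 + 15 = 423.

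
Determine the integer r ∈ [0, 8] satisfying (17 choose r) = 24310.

C(17,r) increases on 0 ≤ r ≤ 8. C(17,7) = 19448 and C(17,8) = 24310, so r = 8.

8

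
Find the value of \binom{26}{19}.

657800

C(26,19) = C(26,7) by symmetry.
C(26,7) = (26·25·24·23·22·21·20) / 7! = 3315312000 / 5040 = 657800.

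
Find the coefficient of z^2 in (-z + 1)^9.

The general term is C(9,j)·(-z)^j·(1)^(9-j); the z^2 term has j = 2.
C(9,2) = 36.
Coefficient = C(9,2) = 36.

36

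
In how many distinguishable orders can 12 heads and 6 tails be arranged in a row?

18564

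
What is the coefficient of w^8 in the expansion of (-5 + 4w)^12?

The general term is C(12,j)·(-5)^j·(4w)^(12-j); the w^8 term has j = 4.
C(12,4) = 495.
Coefficient = C(12,4) · (-5)^4 · 4^8 = 495 · 625 · 65536 = 20275200000.

20275200000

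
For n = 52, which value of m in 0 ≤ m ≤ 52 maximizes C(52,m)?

C(52,m) is maximized at m = 52/2 = 26.

26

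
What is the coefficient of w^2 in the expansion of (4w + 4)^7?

The general term is C(7,j)·(4w)^j·(4)^(7-j); the w^2 term has j = 2.
C(7,2) = 21.
Coefficient = C(7,2) · 4^2 · 4^5 = 21 · 16 · 1024 = 344064.

344064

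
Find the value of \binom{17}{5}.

6188

C(17,5) = (17·16·15·14·13) / 5! = 742560 / 120 = 6188.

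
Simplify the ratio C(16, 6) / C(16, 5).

11/6

C(n,k+1)/C(n,k) = (n−k)/(k+1) = (16−5)/(5+1) = 11/6.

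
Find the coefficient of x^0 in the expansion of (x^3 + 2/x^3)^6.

General term: C(6,j)·(x^3)^j·(2/x^3)^(6-j), with x-exponent 3j − 3(6−j) = 6j − 18.
Set 6j − 18 = 0: j = 3.
C(6,3) = 20; 1^3 = 1; 2^3 = 8.
Coefficient = 20 · 1 · 8 = 160.

160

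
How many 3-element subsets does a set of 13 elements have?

C(13,3) = (13·12·11) / 3! = 1716 / 6 = 286.

286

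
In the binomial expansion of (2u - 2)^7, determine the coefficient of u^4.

The general term is C(7,j)·(2u)^j·(-2)^(7-j); the u^4 term has j = 4.
C(7,4) = 35.
Coefficient = C(7,4) · 2^4 · (-2)^3 = 35 · 16 · (-8) = -4480.

-4480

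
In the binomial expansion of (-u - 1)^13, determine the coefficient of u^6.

The general term is C(13,j)·(-u)^j·(-1)^(13-j); the u^6 term has j = 6.
C(13,6) = 1716.
Coefficient = C(13,6) · (-1)^7 = 1716 · (-1) = -1716.

-1716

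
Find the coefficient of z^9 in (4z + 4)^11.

The general term is C(11,j)·(4z)^j·(4)^(11-j); the z^9 term has j = 9.
C(11,9) = 55.
Coefficient = C(11,9) · 4^9 · 4^2 = 55 · 262144 · 16 = 230686720.

230686720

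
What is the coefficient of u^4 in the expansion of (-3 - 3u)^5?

-1215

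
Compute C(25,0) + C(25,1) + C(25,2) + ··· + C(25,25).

33554432

Setting x = 1 in (1+x)^25 gives Σ C(25,j) = 2^25 = 33554432.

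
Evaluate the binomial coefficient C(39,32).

15380937

C(39,32) = C(39,7) by symmetry.
C(39,7) = (39·38·37·36·35·34·33) / 7! = 77519922480 / 5040 = 15380937.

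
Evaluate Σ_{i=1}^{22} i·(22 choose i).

Since i·C(22,i) = 22·C(21,i−1), the sum is 22·2^21 = 22·2097152 = 46137344.

46137344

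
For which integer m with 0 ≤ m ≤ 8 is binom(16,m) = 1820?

4

C(16,m) increases on 0 ≤ m ≤ 8. C(16,3) = 560 and C(16,4) = 1820, so m = 4.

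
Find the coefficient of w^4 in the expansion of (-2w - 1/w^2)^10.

General term: C(10,j)·(-2w)^j·(-1/w^2)^(10-j), with w-exponent 1j − 2(10−j) = 3j − 20.
Set 3j − 20 = 4: j = 8.
C(10,8) = 45; (-2)^8 = 256; (-1)^2 = 1.
Coefficient = 45 · 256 · 1 = 11520.

11520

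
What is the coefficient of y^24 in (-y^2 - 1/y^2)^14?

14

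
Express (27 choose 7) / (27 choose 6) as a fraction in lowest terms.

C(n,k+1)/C(n,k) = (n−k)/(k+1) = (27−6)/(6+1) = 21/7 = 3.

3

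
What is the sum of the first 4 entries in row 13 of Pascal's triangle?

378

1 + 13 + 78 + 286 = 378.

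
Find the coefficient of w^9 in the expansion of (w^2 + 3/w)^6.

18

General term: C(6,j)·(w^2)^j·(3/w)^(6-j), with w-exponent 2j − 1(6−j) = 3j − 6.
Set 3j − 6 = 9: j = 5.
C(6,5) = 6; 1^5 = 1; 3^1 = 3.
Coefficient = 6 · 1 · 3 = 18.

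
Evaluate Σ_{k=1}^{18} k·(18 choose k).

2359296

Differentiating (1+x)^18 and setting x=1: Σ k·C(18,k) = 18·2^17 = 2359296.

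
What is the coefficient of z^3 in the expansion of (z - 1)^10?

The general term is C(10,j)·(z)^j·(-1)^(10-j); the z^3 term has j = 3.
C(10,3) = 120.
Coefficient = C(10,3) · (-1)^7 = 120 · (-1) = -120.

-120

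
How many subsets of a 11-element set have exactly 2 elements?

55

Choose the 2 positions: C(11,2) = 55.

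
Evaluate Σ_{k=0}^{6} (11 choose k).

1 + 11 + 55 + 165 + 330 + 462 + 462 = 1486.

1486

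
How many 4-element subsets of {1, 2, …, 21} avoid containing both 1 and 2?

All 4-subsets: C(21,4) = 5985. Those containing both fixed elements: C(19,2) = 171.
5985 − 171 = 5814.

5814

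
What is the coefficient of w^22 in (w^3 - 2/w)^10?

180

General term: C(10,j)·(w^3)^j·(-2/w)^(10-j), with w-exponent 3j − 1(10−j) = 4j − 10.
Set 4j − 10 = 22: j = 8.
C(10,8) = 45; 1^8 = 1; (-2)^2 = 4.
Coefficient = 45 · 1 · 4 = 180.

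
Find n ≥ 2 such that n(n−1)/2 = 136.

17

n(n−1)/2 = 136 ⇒ n(n−1) = 272. Since 17·16 = 272, n = 17.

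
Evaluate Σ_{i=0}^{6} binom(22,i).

1 + 22 + 231 + 1540 + 7315 + 26334 + 74613 = 110056.

110056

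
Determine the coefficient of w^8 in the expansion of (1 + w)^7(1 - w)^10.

Coefficient of w^8 = Σ_{j} C(7,j)·1^j·C(10,8-j)·(-1)^(8-j) for j from 0 to 7.
= 45 + (-840) + 4410 + (-8820) + 7350 + (-2520) + 315 + (-10) = -70.

-70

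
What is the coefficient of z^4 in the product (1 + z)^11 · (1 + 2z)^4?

3338

Coefficient of z^4 = Σ_{j} C(11,j)·1^j·C(4,4-j)·2^(4-j) for j from 0 to 4.
= 16 + 352 + 1320 + 1320 + 330 = 3338.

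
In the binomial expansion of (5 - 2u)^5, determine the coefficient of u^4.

400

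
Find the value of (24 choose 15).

1307504

C(24,15) = C(24,9) by symmetry.
C(24,9) = (24·23·22·21·20·19·18·17·16) / 9! = 474467051520 / 362880 = 1307504.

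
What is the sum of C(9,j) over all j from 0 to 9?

512

The entries of row 9 sum to 2^9 = 512.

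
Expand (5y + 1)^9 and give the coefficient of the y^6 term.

1312500

The general term is C(9,j)·(5y)^j·(1)^(9-j); the y^6 term has j = 6.
C(9,6) = 84.
Coefficient = C(9,6) · 5^6 = 84 · 15625 = 1312500.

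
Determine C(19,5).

11628

C(19,5) = (19·18·17·16·15) / 5! = 1395360 / 120 = 11628.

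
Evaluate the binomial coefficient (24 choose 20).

10626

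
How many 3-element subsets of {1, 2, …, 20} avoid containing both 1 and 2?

All 3-subsets: C(20,3) = 1140. Those containing both fixed elements: C(18,1) = 18.
1140 − 18 = 1122.

1122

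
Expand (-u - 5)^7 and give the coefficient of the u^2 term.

The general term is C(7,j)·(-u)^j·(-5)^(7-j); the u^2 term has j = 2.
C(7,2) = 21.
Coefficient = C(7,2) · (-5)^5 = 21 · (-3125) = -65625.

-65625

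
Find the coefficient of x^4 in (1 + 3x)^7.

The general term is C(7,j)·(1)^j·(3x)^(7-j); the x^4 term has j = 3.
C(7,3) = 35.
Coefficient = C(7,3) · 3^4 = 35 · 81 = 2835.

2835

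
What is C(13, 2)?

78

C(13,2) = (13·12) / 2! = 156 / 2 = 78.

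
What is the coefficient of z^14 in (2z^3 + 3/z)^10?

General term: C(10,j)·(2z^3)^j·(3/z)^(10-j), with z-exponent 3j − 1(10−j) = 4j − 10.
Set 4j − 10 = 14: j = 6.
C(10,6) = 210; 2^6 = 64; 3^4 = 81.
Coefficient = 210 · 64 · 81 = 1088640.

1088640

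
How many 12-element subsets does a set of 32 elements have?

C(32,12) = (32·31·30·29·28·27·26·25·24·23·22·21) / 12! = 108155131628544000 / 479001600 = 225792840.

225792840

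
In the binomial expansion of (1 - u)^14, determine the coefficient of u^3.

The general term is C(14,j)·(1)^j·(-u)^(14-j); the u^3 term has j = 11.
C(14,11) = 364.
Coefficient = C(14,11) · (-1)^3 = 364 · (-1) = -364.

-364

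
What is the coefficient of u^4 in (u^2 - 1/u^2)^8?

General term: C(8,j)·(u^2)^j·(-1/u^2)^(8-j), with u-exponent 2j − 2(8−j) = 4j − 16.
Set 4j − 16 = 4: j = 5.
C(8,5) = 56; 1^5 = 1; (-1)^3 = -1.
Coefficient = 56 · 1 · (-1) = -56.

-56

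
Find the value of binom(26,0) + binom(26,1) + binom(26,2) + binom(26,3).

1 + 26 + 325 + 2600 = 2952.

2952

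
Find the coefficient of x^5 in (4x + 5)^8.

The general term is C(8,j)·(4x)^j·(5)^(8-j); the x^5 term has j = 5.
C(8,5) = 56.
Coefficient = C(8,5) · 4^5 · 5^3 = 56 · 1024 · 125 = 7168000.

7168000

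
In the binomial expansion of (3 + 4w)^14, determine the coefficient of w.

The general term is C(14,j)·(3)^j·(4w)^(14-j); the w^1 term has j = 13.
C(14,13) = 14.
Coefficient = C(14,13) · 3^13 · 4^1 = 14 · 1594323 · 4 = 89282088.

89282088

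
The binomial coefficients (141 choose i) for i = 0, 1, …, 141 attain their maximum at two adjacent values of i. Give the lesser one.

70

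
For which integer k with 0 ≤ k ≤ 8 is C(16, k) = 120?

2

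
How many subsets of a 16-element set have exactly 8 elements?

12870

Choose the 8 positions: C(16,8) = 12870.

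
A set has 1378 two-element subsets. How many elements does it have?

53

n(n−1)/2 = 1378 ⇒ n(n−1) = 2756. Since 53·52 = 2756, n = 53.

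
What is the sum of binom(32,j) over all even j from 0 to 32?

Even-j terms of row 32 sum to 2^31 = 2147483648.

2147483648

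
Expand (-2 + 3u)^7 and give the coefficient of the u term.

The general term is C(7,j)·(-2)^j·(3u)^(7-j); the u^1 term has j = 6.
C(7,6) = 7.
Coefficient = C(7,6) · (-2)^6 · 3^1 = 7 · 64 · 3 = 1344.

1344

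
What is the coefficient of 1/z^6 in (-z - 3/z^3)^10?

17010

General term: C(10,j)·(-z)^j·(-3/z^3)^(10-j), with z-exponent 1j − 3(10−j) = 4j − 30.
Set 4j − 30 = -6: j = 6.
C(10,6) = 210; (-1)^6 = 1; (-3)^4 = 81.
Coefficient = 210 · 1 · 81 = 17010.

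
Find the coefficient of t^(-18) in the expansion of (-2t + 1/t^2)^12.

264

General term: C(12,j)·(-2t)^j·(1/t^2)^(12-j), with t-exponent 1j − 2(12−j) = 3j − 24.
Set 3j − 24 = -18: j = 2.
C(12,2) = 66; (-2)^2 = 4; 1^10 = 1.
Coefficient = 66 · 4 · 1 = 264.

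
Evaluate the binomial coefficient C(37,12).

C(37,12) = (37·36·35·34·33·32·31·30·29·28·27·26) / 12! = 887342319056793600 / 479001600 = 1852482996.

1852482996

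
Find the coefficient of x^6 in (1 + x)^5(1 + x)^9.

Coefficient of x^6 = Σ_{j} C(5,j)·C(9,6-j) for j from 0 to 5.
= 84 + 630 + 1260 + 840 + 180 + 9 = 3003.

3003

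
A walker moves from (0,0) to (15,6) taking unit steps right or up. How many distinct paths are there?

54264

Each path is a sequence of 21 steps with 15 rights: C(21,15) = 54264.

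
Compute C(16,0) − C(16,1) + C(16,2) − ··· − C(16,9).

The partial alternating sum Σ_{k=0}^{9} (−1)^k C(16,k) = (−1)^9 C(15,9) = -5005.

-5005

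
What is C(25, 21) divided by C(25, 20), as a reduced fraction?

C(n,k+1)/C(n,k) = (n−k)/(k+1) = (25−20)/(20+1) = 5/21.

5/21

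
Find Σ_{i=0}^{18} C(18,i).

262144

Setting x = 1 in (1+x)^18 gives Σ C(18,i) = 2^18 = 262144.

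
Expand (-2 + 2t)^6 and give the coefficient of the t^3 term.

The general term is C(6,j)·(-2)^j·(2t)^(6-j); the t^3 term has j = 3.
C(6,3) = 20.
Coefficient = C(6,3) · (-2)^3 · 2^3 = 20 · (-8) · 8 = -1280.

-1280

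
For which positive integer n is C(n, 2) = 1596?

57

n(n−1)/2 = 1596 ⇒ n(n−1) = 3192. Since 57·56 = 3192, n = 57.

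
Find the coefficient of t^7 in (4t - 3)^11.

437944320

The general term is C(11,j)·(4t)^j·(-3)^(11-j); the t^7 term has j = 7.
C(11,7) = 330.
Coefficient = C(11,7) · 4^7 · (-3)^4 = 330 · 16384 · 81 = 437944320.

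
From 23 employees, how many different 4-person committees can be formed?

8855

This is C(23,4) = 8855.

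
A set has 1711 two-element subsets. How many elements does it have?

n(n−1)/2 = 1711 ⇒ n(n−1) = 3422. Since 59·58 = 3422, n = 59.

59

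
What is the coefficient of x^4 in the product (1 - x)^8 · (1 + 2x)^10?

Coefficient of x^4 = Σ_{j} C(8,j)·(-1)^j·C(10,4-j)·2^(4-j) for j from 0 to 4.
= 3360 + (-7680) + 5040 + (-1120) + 70 = -330.

-330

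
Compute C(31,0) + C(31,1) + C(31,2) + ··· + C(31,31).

2147483648

The entries of row 31 sum to 2^31 = 2147483648.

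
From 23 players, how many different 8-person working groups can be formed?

This is C(23,8) = 490314.

490314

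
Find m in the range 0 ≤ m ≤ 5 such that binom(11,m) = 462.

C(11,m) increases on 0 ≤ m ≤ 5. C(11,4) = 330 and C(11,5) = 462, so m = 5.

5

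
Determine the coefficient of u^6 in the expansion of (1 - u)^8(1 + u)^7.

Coefficient of u^6 = Σ_{j} C(8,j)·(-1)^j·C(7,6-j)·1^(6-j) for j from 0 to 6.
= 7 + (-168) + 980 + (-1960) + 1470 + (-392) + 28 = -35.

-35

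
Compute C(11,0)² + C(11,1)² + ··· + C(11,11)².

705432

Σ C(11,k)² is the coefficient of x^11 in (1+x)^11(1+x)^11 = (1+x)^22, i.e. C(22,11) = 705432.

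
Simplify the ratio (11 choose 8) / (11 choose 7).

1/2

C(n,k+1)/C(n,k) = (n−k)/(k+1) = (11−7)/(7+1) = 4/8 = 1/2.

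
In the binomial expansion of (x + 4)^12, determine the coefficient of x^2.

69206016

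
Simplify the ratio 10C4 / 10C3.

7/4

C(n,k+1)/C(n,k) = (n−k)/(k+1) = (10−3)/(3+1) = 7/4.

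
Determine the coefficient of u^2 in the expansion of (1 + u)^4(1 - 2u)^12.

Coefficient of u^2 = Σ_{j} C(4,j)·1^j·C(12,2-j)·(-2)^(2-j) for j from 0 to 2.
= 264 + (-96) + 6 = 174.

174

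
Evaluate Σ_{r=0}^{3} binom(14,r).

470

1 + 14 + 91 + 364 = 470.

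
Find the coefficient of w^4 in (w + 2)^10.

13440

The general term is C(10,j)·(w)^j·(2)^(10-j); the w^4 term has j = 4.
C(10,4) = 210.
Coefficient = C(10,4) · 2^6 = 210 · 64 = 13440.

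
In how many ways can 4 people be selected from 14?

This is C(14,4) = 1001.

1001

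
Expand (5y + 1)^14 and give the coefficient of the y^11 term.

17773437500

The general term is C(14,j)·(5y)^j·(1)^(14-j); the y^11 term has j = 11.
C(14,11) = 364.
Coefficient = C(14,11) · 5^11 = 364 · 48828125 = 17773437500.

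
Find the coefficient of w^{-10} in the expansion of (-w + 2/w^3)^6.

General term: C(6,j)·(-w)^j·(2/w^3)^(6-j), with w-exponent 1j − 3(6−j) = 4j − 18.
Set 4j − 18 = -10: j = 2.
C(6,2) = 15; (-1)^2 = 1; 2^4 = 16.
Coefficient = 15 · 1 · 16 = 240.

240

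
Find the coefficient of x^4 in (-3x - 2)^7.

The general term is C(7,j)·(-3x)^j·(-2)^(7-j); the x^4 term has j = 4.
C(7,4) = 35.
Coefficient = C(7,4) · (-3)^4 · (-2)^3 = 35 · 81 · (-8) = -22680.

-22680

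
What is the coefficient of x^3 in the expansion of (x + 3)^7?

2835

The general term is C(7,j)·(x)^j·(3)^(7-j); the x^3 term has j = 3.
C(7,3) = 35.
Coefficient = C(7,3) · 3^4 = 35 · 81 = 2835.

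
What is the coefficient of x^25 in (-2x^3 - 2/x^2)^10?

General term: C(10,j)·(-2x^3)^j·(-2/x^2)^(10-j), with x-exponent 3j − 2(10−j) = 5j − 20.
Set 5j − 20 = 25: j = 9.
C(10,9) = 10; (-2)^9 = -512; (-2)^1 = -2.
Coefficient = 10 · (-512) · (-2) = 10240.

10240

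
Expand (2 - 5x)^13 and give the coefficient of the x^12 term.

6347656250

The general term is C(13,j)·(2)^j·(-5x)^(13-j); the x^12 term has j = 1.
C(13,1) = 13.
Coefficient = C(13,1) · 2^1 · (-5)^12 = 13 · 2 · 244140625 = 6347656250.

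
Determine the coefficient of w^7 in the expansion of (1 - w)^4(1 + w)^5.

-4

Coefficient of w^7 = Σ_{j} C(4,j)·(-1)^j·C(5,7-j)·1^(7-j) for j from 2 to 4.
= 6 + (-20) + 10 = -4.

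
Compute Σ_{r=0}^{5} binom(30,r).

174437

1 + 30 + 435 + 4060 + 27405 + 142506 = 174437.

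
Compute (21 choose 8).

C(21,8) = (21·20·19·18·17·16·15·14) / 8! = 8204716800 / 40320 = 203490.

203490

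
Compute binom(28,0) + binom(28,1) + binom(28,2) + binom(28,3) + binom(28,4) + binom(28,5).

122438

1 + 28 + 378 + 3276 + 20475 + 98280 = 122438.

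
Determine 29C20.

C(29,20) = C(29,9) by symmetry.
C(29,9) = (29·28·27·26·25·24·23·22·21) / 9! = 3634245014400 / 362880 = 10015005.

10015005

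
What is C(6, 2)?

15

C(6,2) = (6·5) / 2! = 30 / 2 = 15.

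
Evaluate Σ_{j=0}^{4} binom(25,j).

1 + 25 + 300 + 2300 + 12650 = 15276.

15276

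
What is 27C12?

17383860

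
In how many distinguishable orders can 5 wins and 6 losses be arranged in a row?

462

Choose positions for the wins: C(11,5) = 462.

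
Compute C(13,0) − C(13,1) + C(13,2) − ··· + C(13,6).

924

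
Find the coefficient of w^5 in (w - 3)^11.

The general term is C(11,j)·(w)^j·(-3)^(11-j); the w^5 term has j = 5.
C(11,5) = 462.
Coefficient = C(11,5) · (-3)^6 = 462 · 729 = 336798.

336798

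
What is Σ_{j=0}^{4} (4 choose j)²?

By Vandermonde's identity, Σ C(4,j)² = C(8,4) = 70.

70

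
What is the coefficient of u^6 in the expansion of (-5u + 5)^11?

The general term is C(11,j)·(-5u)^j·(5)^(11-j); the u^6 term has j = 6.
C(11,6) = 462.
Coefficient = C(11,6) · (-5)^6 · 5^5 = 462 · 15625 · 3125 = 22558593750.

22558593750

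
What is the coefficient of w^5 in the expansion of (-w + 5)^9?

The general term is C(9,j)·(-w)^j·(5)^(9-j); the w^5 term has j = 5.
C(9,5) = 126.
Coefficient = C(9,5) · (-1)^5 · 5^4 = 126 · (-1) · 625 = -78750.

-78750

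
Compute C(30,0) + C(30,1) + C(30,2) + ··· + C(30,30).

1073741824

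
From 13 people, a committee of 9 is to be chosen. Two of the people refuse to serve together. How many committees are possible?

385

All 9-subsets: C(13,9) = 715. Those containing both fixed elements: C(11,7) = 330.
715 − 330 = 385.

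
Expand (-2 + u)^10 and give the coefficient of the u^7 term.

The general term is C(10,j)·(-2)^j·(u)^(10-j); the u^7 term has j = 3.
C(10,3) = 120.
Coefficient = C(10,3) · (-2)^3 = 120 · (-8) = -960.

-960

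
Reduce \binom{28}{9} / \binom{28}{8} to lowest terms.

C(n,k+1)/C(n,k) = (n−k)/(k+1) = (28−8)/(8+1) = 20/9.

20/9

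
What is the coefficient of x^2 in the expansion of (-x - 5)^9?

The general term is C(9,j)·(-x)^j·(-5)^(9-j); the x^2 term has j = 2.
C(9,2) = 36.
Coefficient = C(9,2) · (-5)^7 = 36 · (-78125) = -2812500.

-2812500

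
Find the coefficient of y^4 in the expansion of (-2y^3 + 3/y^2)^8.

General term: C(8,j)·(-2y^3)^j·(3/y^2)^(8-j), with y-exponent 3j − 2(8−j) = 5j − 16.
Set 5j − 16 = 4: j = 4.
C(8,4) = 70; (-2)^4 = 16; 3^4 = 81.
Coefficient = 70 · 16 · 81 = 90720.

90720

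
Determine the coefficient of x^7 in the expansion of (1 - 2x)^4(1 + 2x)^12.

Coefficient of x^7 = Σ_{j} C(4,j)·(-2)^j·C(12,7-j)·2^(7-j) for j from 0 to 4.
= 101376 + (-473088) + 608256 + (-253440) + 28160 = 11264.

11264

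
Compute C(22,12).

646646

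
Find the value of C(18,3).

816

C(18,3) = (18·17·16) / 3! = 4896 / 6 = 816.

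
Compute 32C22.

64512240

C(32,22) = C(32,10) by symmetry.
C(32,10) = (32·31·30·29·28·27·26·25·24·23) / 10! = 234102016512000 / 3628800 = 64512240.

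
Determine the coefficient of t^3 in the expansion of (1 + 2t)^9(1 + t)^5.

1582

Coefficient of t^3 = Σ_{j} C(9,j)·2^j·C(5,3-j)·1^(3-j) for j from 0 to 3.
= 10 + 180 + 720 + 672 = 1582.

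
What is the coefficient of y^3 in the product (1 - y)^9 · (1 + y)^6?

17

Coefficient of y^3 = Σ_{j} C(9,j)·(-1)^j·C(6,3-j)·1^(3-j) for j from 0 to 3.
= 20 + (-135) + 216 + (-84) = 17.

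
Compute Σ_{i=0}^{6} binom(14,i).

1 + 14 + 91 + 364 + 1001 + 2002 + 3003 = 6476.

6476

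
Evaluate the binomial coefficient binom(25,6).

177100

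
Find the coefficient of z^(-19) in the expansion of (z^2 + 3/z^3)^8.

17496

General term: C(8,j)·(z^2)^j·(3/z^3)^(8-j), with z-exponent 2j − 3(8−j) = 5j − 24.
Set 5j − 24 = -19: j = 1.
C(8,1) = 8; 1^1 = 1; 3^7 = 2187.
Coefficient = 8 · 1 · 2187 = 17496.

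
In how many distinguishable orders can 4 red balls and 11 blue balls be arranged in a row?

Choose positions for the red balls: C(15,4) = 1365.

1365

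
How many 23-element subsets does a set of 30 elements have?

2035800

C(30,23) = C(30,7) by symmetry.
C(30,7) = (30·29·28·27·26·25·24) / 7! = 10260432000 / 5040 = 2035800.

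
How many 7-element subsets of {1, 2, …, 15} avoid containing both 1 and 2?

5148

All 7-subsets: C(15,7) = 6435. Those containing both fixed elements: C(13,5) = 1287.
6435 − 1287 = 5148.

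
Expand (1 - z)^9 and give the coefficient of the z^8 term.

The general term is C(9,j)·(1)^j·(-z)^(9-j); the z^8 term has j = 1.
C(9,1) = 9.
Coefficient = C(9,1) = 9.

9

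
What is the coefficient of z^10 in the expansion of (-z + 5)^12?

1650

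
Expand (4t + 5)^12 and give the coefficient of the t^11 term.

251658240

The general term is C(12,j)·(4t)^j·(5)^(12-j); the t^11 term has j = 11.
C(12,11) = 12.
Coefficient = C(12,11) · 4^11 · 5^1 = 12 · 4194304 · 5 = 251658240.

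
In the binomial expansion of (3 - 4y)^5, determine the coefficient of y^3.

The general term is C(5,j)·(3)^j·(-4y)^(5-j); the y^3 term has j = 2.
C(5,2) = 10.
Coefficient = C(5,2) · 3^2 · (-4)^3 = 10 · 9 · (-64) = -5760.

-5760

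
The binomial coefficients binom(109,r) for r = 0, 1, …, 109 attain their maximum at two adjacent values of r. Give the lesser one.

For odd n = 109, C(109,r) peaks at r = (n−1)/2 and (n+1)/2; the lesser is 54.

54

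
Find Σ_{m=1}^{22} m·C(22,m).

46137344

Differentiating (1+x)^22 and setting x=1: Σ m·C(22,m) = 22·2^21 = 46137344.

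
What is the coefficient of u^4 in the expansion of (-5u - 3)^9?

-19136250

The general term is C(9,j)·(-5u)^j·(-3)^(9-j); the u^4 term has j = 4.
C(9,4) = 126.
Coefficient = C(9,4) · (-5)^4 · (-3)^5 = 126 · 625 · (-243) = -19136250.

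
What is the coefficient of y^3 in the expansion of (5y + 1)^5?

The general term is C(5,j)·(5y)^j·(1)^(5-j); the y^3 term has j = 3.
C(5,3) = 10.
Coefficient = C(5,3) · 5^3 = 10 · 125 = 1250.

1250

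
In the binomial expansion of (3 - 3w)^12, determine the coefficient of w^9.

The general term is C(12,j)·(3)^j·(-3w)^(12-j); the w^9 term has j = 3.
C(12,3) = 220.
Coefficient = C(12,3) · 3^3 · (-3)^9 = 220 · 27 · (-19683) = -116917020.

-116917020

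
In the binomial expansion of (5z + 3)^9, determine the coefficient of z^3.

The general term is C(9,j)·(5z)^j·(3)^(9-j); the z^3 term has j = 3.
C(9,3) = 84.
Coefficient = C(9,3) · 5^3 · 3^6 = 84 · 125 · 729 = 7654500.

7654500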